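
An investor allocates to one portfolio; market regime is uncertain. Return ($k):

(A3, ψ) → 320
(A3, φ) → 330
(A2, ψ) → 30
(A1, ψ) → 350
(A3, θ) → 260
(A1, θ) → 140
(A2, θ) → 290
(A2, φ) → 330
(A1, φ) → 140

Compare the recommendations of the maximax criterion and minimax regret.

Row maxima: A1=350, A2=330, A3=330
Best best-case = 350 → A1.
Column bests: θ=290, φ=330, ψ=350.
A1 regrets: 150, 190, 0 → max 190
A2 regrets: 0, 0, 320 → max 320
A3 regrets: 30, 0, 30 → max 30
Smallest max regret = 30 → A3.

maximax → A1; minimax regret → A3 (disagree)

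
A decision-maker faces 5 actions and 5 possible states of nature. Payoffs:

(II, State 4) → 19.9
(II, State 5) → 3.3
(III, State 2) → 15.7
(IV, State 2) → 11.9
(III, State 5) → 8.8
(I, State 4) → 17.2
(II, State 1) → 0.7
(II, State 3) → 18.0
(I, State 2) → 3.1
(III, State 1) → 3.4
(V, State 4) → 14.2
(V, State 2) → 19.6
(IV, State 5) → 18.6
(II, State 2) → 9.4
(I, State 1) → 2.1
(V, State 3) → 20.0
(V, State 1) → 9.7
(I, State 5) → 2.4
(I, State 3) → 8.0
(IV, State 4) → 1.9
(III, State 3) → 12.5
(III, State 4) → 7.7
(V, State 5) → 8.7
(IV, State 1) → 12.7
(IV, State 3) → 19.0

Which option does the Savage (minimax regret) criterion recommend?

V

Column bests: State 1=12.7, State 2=19.6, State 3=20.0, State 4=19.9, State 5=18.6.
I regrets: 10.6, 16.5, 12.0, 2.7, 16.2 → max 16.5
II regrets: 12.0, 10.2, 2.0, 0.0, 15.3 → max 15.3
III regrets: 9.3, 3.9, 7.5, 12.2, 9.8 → max 12.2
IV regrets: 0.0, 7.7, 1.0, 18.0, 0.0 → max 18.0
V regrets: 3.0, 0.0, 0.0, 5.7, 9.9 → max 9.9
Smallest max regret = 9.9 → V.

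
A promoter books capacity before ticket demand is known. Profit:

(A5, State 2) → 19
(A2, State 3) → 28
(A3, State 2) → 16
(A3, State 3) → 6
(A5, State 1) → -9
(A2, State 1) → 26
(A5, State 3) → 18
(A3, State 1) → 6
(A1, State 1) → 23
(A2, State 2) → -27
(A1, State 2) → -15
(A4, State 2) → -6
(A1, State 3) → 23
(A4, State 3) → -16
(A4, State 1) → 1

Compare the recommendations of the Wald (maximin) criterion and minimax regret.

Row minima: A1=-15, A2=-27, A3=6, A4=-16, A5=-9
Best worst-case = 6 → A3.
Column bests: State 1=26, State 2=19, State 3=28.
A1 regrets: 3, 34, 5 → max 34
A2 regrets: 0, 46, 0 → max 46
A3 regrets: 20, 3, 22 → max 22
A4 regrets: 25, 25, 44 → max 44
A5 regrets: 35, 0, 10 → max 35
Smallest max regret = 22 → A3.

maximin → A3; minimax regret → A3 (agree)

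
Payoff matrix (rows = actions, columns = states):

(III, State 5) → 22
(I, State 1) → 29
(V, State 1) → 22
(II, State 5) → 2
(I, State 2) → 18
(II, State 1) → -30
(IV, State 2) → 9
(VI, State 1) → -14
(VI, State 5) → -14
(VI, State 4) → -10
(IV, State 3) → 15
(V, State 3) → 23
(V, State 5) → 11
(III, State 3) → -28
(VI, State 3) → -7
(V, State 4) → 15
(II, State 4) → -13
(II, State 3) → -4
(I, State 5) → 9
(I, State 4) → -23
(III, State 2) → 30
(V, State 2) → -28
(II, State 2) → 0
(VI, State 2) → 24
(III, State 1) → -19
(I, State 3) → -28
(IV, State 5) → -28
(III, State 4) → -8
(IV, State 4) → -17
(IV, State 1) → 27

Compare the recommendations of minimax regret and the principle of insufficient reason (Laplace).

Column bests: State 1=29, State 2=30, State 3=23, State 4=15, State 5=22.
I regrets: 0, 12, 51, 38, 13 → max 51
II regrets: 59, 30, 27, 28, 20 → max 59
III regrets: 48, 0, 51, 23, 0 → max 51
IV regrets: 2, 21, 8, 32, 50 → max 50
V regrets: 7, 58, 0, 0, 11 → max 58
VI regrets: 43, 6, 30, 25, 36 → max 43
Smallest max regret = 43 → VI.
Row averages: I=1, II=-9, III=-0.6, IV=1.2, V=8.6, VI=-4.2
Highest average = 8.6 → V.

minimax regret → VI; laplace → V (disagree)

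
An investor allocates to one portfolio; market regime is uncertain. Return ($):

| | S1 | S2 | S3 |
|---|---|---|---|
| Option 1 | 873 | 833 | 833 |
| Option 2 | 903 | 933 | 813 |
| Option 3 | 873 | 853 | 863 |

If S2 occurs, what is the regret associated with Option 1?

100

Best payoff under S2 is 933.
Regret = 933 − 833 = 100.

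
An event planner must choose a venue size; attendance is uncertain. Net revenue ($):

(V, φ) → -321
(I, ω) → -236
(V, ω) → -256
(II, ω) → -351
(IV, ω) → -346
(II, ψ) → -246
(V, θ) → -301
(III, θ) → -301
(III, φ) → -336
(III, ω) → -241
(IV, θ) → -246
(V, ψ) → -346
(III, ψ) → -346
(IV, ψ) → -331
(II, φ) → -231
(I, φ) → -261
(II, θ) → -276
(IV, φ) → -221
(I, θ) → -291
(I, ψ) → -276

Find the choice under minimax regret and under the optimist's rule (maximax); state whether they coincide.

minimax regret → I; maximax → IV (disagree)

Column bests: θ=-246, φ=-221, ψ=-246, ω=-236.
I regrets: 45, 40, 30, 0 → max 45
II regrets: 30, 10, 0, 115 → max 115
III regrets: 55, 115, 100, 5 → max 115
IV regrets: 0, 0, 85, 110 → max 110
V regrets: 55, 100, 100, 20 → max 100
Smallest max regret = 45 → I.
Row maxima: I=-236, II=-231, III=-241, IV=-221, V=-256
Best best-case = -221 → IV.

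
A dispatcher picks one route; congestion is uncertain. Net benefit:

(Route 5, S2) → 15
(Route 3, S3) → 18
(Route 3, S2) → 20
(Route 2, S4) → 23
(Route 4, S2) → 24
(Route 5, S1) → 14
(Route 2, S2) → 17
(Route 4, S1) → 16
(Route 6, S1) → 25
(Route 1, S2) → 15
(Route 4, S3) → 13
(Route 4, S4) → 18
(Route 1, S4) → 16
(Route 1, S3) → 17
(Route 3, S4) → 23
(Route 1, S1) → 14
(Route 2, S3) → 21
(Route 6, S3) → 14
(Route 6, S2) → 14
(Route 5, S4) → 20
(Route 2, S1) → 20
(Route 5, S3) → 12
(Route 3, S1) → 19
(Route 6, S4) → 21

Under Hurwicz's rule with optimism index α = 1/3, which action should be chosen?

Route 3

Route 1: 1/3·17 + 2/3·14 = 15
Route 2: 1/3·23 + 2/3·17 = 19
Route 3: 1/3·23 + 2/3·18 = 59/3
Route 4: 1/3·24 + 2/3·13 = 50/3
Route 5: 1/3·20 + 2/3·12 = 44/3
Route 6: 1/3·25 + 2/3·14 = 53/3
Highest Hurwicz score = 59/3 → Route 3.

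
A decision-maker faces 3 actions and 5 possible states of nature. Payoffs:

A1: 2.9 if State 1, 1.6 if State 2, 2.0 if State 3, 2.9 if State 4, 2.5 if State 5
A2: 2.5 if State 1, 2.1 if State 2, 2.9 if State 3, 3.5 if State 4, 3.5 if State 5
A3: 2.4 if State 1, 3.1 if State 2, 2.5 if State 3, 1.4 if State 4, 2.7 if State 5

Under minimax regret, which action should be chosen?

A2

Column bests: State 1=2.9, State 2=3.1, State 3=2.9, State 4=3.5, State 5=3.5.
A1 regrets: 0.0, 1.5, 0.9, 0.6, 1.0 → max 1.5
A2 regrets: 0.4, 1.0, 0.0, 0.0, 0.0 → max 1.0
A3 regrets: 0.5, 0.0, 0.4, 2.1, 0.8 → max 2.1
Smallest max regret = 1.0 → A2.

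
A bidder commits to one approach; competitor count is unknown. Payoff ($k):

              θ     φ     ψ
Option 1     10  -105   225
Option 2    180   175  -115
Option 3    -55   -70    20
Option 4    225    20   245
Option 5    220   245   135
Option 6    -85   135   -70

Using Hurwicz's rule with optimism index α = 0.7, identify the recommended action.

Option 5

Option 1: 0.7·225 + 0.3·(-105) = 126
Option 2: 0.7·180 + 0.3·(-115) = 91.5
Option 3: 0.7·20 + 0.3·(-70) = -7
Option 4: 0.7·245 + 0.3·20 = 177.5
Option 5: 0.7·245 + 0.3·135 = 212
Option 6: 0.7·135 + 0.3·(-85) = 69
Highest Hurwicz score = 212 → Option 5.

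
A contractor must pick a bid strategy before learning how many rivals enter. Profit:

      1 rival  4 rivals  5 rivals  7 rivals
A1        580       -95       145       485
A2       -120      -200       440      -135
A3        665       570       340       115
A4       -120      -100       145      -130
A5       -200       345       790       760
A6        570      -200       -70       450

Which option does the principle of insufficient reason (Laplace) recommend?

Row averages: A1=278.75, A2=-3.75, A3=422.5, A4=-51.25, A5=423.75, A6=187.5
Highest average = 423.75 → A5.

A5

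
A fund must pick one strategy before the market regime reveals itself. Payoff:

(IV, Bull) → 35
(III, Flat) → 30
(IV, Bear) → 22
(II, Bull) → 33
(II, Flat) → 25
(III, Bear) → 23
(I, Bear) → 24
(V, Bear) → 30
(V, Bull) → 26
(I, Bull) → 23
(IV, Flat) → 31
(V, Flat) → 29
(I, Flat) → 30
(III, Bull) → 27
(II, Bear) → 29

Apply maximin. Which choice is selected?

V

Row minima: I=23, II=25, III=23, IV=22, V=26
Best worst-case = 26 → V.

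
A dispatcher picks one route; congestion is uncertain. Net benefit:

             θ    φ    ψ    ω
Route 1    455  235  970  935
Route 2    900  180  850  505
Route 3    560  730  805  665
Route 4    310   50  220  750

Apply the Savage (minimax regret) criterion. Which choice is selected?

Route 3

Column bests: θ=900, φ=730, ψ=970, ω=935.
Route 1 regrets: 445, 495, 0, 0 → max 495
Route 2 regrets: 0, 550, 120, 430 → max 550
Route 3 regrets: 340, 0, 165, 270 → max 340
Route 4 regrets: 590, 680, 750, 185 → max 750
Smallest max regret = 340 → Route 3.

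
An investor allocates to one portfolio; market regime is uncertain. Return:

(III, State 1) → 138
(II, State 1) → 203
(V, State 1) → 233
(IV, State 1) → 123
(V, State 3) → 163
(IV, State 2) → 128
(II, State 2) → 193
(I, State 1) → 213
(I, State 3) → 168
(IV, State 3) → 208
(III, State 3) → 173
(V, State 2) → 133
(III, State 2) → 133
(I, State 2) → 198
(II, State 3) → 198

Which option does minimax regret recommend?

Column bests: State 1=233, State 2=198, State 3=208.
I regrets: 20, 0, 40 → max 40
II regrets: 30, 5, 10 → max 30
III regrets: 95, 65, 35 → max 95
IV regrets: 110, 70, 0 → max 110
V regrets: 0, 65, 45 → max 65
Smallest max regret = 30 → II.

II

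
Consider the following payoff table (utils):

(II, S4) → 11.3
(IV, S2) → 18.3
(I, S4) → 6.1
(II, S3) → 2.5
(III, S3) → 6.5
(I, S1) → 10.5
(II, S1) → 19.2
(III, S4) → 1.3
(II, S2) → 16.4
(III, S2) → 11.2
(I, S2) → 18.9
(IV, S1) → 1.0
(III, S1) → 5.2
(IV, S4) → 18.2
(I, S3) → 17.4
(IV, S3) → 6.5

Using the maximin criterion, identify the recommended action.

I

Row minima: I=6.1, II=2.5, III=1.3, IV=1.0
Best worst-case = 6.1 → I.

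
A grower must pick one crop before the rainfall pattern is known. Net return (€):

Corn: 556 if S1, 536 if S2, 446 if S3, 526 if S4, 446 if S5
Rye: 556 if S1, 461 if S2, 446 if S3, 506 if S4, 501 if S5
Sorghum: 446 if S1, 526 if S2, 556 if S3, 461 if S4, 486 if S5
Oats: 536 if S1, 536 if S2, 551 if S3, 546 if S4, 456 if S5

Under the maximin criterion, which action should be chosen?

Row minima: Corn=446, Rye=446, Sorghum=446, Oats=456
Best worst-case = 456 → Oats.

Oats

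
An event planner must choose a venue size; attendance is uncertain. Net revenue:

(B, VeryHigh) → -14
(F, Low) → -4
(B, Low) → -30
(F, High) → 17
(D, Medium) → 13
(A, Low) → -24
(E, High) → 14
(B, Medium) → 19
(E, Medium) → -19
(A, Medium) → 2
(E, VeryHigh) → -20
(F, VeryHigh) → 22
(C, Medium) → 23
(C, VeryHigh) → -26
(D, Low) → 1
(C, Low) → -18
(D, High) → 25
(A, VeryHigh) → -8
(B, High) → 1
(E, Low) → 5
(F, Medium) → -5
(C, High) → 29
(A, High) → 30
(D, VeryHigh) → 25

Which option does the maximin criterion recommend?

D

Row minima: A=-24, B=-30, C=-26, D=1, E=-20, F=-5
Best worst-case = 1 → D.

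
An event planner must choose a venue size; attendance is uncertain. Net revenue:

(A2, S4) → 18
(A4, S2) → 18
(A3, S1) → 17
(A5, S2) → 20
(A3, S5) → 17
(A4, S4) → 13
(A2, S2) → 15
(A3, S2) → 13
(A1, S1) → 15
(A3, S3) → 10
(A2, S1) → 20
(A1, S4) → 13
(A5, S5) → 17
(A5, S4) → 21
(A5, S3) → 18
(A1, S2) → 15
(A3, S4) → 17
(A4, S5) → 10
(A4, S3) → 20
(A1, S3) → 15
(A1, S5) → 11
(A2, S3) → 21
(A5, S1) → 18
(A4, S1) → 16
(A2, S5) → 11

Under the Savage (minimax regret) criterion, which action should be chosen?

A5

Column bests: S1=20, S2=20, S3=21, S4=21, S5=17.
A1 regrets: 5, 5, 6, 8, 6 → max 8
A2 regrets: 0, 5, 0, 3, 6 → max 6
A3 regrets: 3, 7, 11, 4, 0 → max 11
A4 regrets: 4, 2, 1, 8, 7 → max 8
A5 regrets: 2, 0, 3, 0, 0 → max 3
Smallest max regret = 3 → A5.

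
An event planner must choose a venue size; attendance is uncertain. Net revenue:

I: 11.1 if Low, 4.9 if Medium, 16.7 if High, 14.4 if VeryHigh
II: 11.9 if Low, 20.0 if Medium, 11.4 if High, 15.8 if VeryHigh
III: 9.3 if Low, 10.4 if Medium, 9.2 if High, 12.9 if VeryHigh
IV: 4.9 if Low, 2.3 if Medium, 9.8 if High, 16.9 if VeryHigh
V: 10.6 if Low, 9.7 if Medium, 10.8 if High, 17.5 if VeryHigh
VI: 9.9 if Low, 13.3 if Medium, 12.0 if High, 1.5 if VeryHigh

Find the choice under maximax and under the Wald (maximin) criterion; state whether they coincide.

Row maxima: I=16.7, II=20.0, III=12.9, IV=16.9, V=17.5, VI=13.3
Best best-case = 20.0 → II.
Row minima: I=4.9, II=11.4, III=9.2, IV=2.3, V=9.7, VI=1.5
Best worst-case = 11.4 → II.

maximax → II; maximin → II (agree)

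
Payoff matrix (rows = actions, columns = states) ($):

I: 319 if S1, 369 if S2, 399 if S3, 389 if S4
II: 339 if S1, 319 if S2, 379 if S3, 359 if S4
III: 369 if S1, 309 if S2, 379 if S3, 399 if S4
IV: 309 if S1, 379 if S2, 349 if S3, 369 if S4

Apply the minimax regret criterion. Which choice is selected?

I

Column bests: S1=369, S2=379, S3=399, S4=399.
I regrets: 50, 10, 0, 10 → max 50
II regrets: 30, 60, 20, 40 → max 60
III regrets: 0, 70, 20, 0 → max 70
IV regrets: 60, 0, 50, 30 → max 60
Smallest max regret = 50 → I.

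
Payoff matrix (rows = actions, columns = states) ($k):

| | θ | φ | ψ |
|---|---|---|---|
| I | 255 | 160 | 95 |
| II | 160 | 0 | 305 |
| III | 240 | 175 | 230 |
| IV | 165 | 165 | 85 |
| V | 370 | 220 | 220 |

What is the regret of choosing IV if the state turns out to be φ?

Best payoff under φ is 220.
Regret = 220 − 165 = 55.

55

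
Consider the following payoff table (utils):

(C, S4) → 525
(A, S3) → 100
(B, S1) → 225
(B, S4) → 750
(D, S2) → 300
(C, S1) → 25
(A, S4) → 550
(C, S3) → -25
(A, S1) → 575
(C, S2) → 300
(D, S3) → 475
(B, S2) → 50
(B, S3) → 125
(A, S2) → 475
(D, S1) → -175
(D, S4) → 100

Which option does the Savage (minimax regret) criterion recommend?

Column bests: S1=575, S2=475, S3=475, S4=750.
A regrets: 0, 0, 375, 200 → max 375
B regrets: 350, 425, 350, 0 → max 425
C regrets: 550, 175, 500, 225 → max 550
D regrets: 750, 175, 0, 650 → max 750
Smallest max regret = 375 → A.

A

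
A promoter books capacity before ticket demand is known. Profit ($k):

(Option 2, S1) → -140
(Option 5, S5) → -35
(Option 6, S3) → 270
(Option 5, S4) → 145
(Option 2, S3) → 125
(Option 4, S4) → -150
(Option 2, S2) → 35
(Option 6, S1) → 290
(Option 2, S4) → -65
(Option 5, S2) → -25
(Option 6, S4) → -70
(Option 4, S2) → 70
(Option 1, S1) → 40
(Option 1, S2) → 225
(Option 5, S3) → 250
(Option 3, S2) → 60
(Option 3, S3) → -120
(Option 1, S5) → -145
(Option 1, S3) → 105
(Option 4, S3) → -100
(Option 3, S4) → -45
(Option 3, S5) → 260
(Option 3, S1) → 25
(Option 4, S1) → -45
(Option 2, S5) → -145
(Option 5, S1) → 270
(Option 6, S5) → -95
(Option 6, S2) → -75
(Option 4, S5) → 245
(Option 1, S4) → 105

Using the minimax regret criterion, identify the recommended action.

Option 5

Column bests: S1=290, S2=225, S3=270, S4=145, S5=260.
Option 1 regrets: 250, 0, 165, 40, 405 → max 405
Option 2 regrets: 430, 190, 145, 210, 405 → max 430
Option 3 regrets: 265, 165, 390, 190, 0 → max 390
Option 4 regrets: 335, 155, 370, 295, 15 → max 370
Option 5 regrets: 20, 250, 20, 0, 295 → max 295
Option 6 regrets: 0, 300, 0, 215, 355 → max 355
Smallest max regret = 295 → Option 5.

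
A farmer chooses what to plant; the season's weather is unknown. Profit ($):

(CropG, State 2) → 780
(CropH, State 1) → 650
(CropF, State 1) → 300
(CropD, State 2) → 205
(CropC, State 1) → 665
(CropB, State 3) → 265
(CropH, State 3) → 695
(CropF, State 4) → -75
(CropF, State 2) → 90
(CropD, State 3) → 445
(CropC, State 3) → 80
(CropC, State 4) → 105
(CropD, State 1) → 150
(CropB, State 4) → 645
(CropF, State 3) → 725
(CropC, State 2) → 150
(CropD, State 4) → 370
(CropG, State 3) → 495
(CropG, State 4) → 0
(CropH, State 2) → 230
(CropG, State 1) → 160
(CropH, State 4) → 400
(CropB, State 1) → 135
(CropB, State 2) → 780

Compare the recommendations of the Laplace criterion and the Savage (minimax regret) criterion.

Row averages: CropH=493.75, CropG=358.75, CropB=456.25, CropF=260, CropC=250, CropD=292.5
Highest average = 493.75 → CropH.
Column bests: State 1=665, State 2=780, State 3=725, State 4=645.
CropH regrets: 15, 550, 30, 245 → max 550
CropG regrets: 505, 0, 230, 645 → max 645
CropB regrets: 530, 0, 460, 0 → max 530
CropF regrets: 365, 690, 0, 720 → max 720
CropC regrets: 0, 630, 645, 540 → max 645
CropD regrets: 515, 575, 280, 275 → max 575
Smallest max regret = 530 → CropB.

laplace → CropH; minimax regret → CropB (disagree)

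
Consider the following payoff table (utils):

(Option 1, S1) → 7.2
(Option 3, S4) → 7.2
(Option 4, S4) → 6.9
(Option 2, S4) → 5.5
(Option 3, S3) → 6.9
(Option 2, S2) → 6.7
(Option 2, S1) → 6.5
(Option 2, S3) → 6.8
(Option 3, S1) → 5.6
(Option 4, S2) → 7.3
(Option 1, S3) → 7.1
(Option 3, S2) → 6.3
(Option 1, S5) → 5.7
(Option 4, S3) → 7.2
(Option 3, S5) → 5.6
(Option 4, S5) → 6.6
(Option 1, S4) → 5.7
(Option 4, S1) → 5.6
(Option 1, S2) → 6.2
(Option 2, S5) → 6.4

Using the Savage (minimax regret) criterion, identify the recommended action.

Column bests: S1=7.2, S2=7.3, S3=7.2, S4=7.2, S5=6.6.
Option 1 regrets: 0.0, 1.1, 0.1, 1.5, 0.9 → max 1.5
Option 2 regrets: 0.7, 0.6, 0.4, 1.7, 0.2 → max 1.7
Option 3 regrets: 1.6, 1.0, 0.3, 0.0, 1.0 → max 1.6
Option 4 regrets: 1.6, 0.0, 0.0, 0.3, 0.0 → max 1.6
Smallest max regret = 1.5 → Option 1.

Option 1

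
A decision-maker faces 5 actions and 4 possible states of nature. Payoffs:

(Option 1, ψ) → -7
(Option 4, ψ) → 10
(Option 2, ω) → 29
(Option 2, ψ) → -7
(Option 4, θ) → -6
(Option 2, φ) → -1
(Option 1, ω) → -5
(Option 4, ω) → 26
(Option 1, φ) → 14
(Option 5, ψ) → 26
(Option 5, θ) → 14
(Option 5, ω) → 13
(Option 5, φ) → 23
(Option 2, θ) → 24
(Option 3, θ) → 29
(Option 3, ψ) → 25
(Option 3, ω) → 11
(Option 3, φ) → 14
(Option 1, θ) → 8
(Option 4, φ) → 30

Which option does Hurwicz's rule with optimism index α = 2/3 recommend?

Option 1: 2/3·14 + 1/3·(-7) = 7
Option 2: 2/3·29 + 1/3·(-7) = 17
Option 3: 2/3·29 + 1/3·11 = 23
Option 4: 2/3·30 + 1/3·(-6) = 18
Option 5: 2/3·26 + 1/3·13 = 65/3
Highest Hurwicz score = 23 → Option 3.

Option 3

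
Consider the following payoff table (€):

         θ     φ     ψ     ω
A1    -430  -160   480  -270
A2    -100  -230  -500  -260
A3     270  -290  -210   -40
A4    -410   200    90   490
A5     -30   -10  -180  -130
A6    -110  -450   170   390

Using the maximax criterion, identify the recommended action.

A4

Row maxima: A1=480, A2=-100, A3=270, A4=490, A5=-10, A6=390
Best best-case = 490 → A4.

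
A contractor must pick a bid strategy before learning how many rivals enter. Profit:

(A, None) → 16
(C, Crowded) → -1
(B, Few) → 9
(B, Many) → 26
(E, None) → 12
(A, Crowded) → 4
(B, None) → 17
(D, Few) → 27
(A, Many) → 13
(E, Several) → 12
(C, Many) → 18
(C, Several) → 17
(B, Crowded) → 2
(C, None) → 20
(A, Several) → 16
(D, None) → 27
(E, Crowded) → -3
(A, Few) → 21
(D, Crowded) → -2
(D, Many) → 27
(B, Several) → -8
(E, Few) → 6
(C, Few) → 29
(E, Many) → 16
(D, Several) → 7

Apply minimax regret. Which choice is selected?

Column bests: None=27, Few=29, Several=17, Many=27, Crowded=4.
A regrets: 11, 8, 1, 14, 0 → max 14
B regrets: 10, 20, 25, 1, 2 → max 25
C regrets: 7, 0, 0, 9, 5 → max 9
D regrets: 0, 2, 10, 0, 6 → max 10
E regrets: 15, 23, 5, 11, 7 → max 23
Smallest max regret = 9 → C.

C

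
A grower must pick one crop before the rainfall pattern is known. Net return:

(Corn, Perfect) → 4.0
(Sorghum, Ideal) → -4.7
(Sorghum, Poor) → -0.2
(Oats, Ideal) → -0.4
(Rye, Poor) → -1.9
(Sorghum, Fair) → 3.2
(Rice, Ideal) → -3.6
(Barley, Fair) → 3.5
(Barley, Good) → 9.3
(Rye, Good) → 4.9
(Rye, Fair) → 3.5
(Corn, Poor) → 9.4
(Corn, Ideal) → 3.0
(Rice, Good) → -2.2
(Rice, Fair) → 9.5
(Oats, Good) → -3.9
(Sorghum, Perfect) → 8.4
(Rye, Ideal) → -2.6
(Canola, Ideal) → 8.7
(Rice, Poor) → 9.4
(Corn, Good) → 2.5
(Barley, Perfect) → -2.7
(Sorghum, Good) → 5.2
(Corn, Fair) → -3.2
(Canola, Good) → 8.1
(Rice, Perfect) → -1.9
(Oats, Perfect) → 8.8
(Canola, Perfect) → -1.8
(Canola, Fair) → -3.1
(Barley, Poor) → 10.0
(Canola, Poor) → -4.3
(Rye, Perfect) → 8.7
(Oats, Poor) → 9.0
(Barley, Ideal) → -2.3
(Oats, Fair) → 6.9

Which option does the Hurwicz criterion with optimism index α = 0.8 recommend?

Barley

Rye: 0.8·8.7 + 0.2·(-2.6) = 6.44
Barley: 0.8·10.0 + 0.2·(-2.7) = 7.46
Sorghum: 0.8·8.4 + 0.2·(-4.7) = 5.78
Oats: 0.8·9.0 + 0.2·(-3.9) = 6.42
Canola: 0.8·8.7 + 0.2·(-4.3) = 6.1
Corn: 0.8·9.4 + 0.2·(-3.2) = 6.88
Rice: 0.8·9.5 + 0.2·(-3.6) = 6.88
Highest Hurwicz score = 7.46 → Barley.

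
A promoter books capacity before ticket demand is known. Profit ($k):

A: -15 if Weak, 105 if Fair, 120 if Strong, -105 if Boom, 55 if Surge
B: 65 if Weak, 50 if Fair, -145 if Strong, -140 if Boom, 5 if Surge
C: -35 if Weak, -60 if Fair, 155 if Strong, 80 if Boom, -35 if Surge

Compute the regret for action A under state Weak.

80

Best payoff under Weak is 65.
Regret = 65 − (-15) = 80.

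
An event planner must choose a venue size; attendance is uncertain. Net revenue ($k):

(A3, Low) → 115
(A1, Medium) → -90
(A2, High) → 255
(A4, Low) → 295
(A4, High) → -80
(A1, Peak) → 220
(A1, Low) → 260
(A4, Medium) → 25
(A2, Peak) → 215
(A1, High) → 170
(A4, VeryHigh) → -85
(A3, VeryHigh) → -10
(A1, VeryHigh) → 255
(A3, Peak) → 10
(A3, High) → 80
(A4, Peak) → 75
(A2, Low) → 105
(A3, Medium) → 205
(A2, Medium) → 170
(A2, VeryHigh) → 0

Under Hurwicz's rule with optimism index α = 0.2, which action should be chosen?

A1: 0.2·260 + 0.8·(-90) = -20
A2: 0.2·255 + 0.8·0 = 51
A3: 0.2·205 + 0.8·(-10) = 33
A4: 0.2·295 + 0.8·(-85) = -9
Highest Hurwicz score = 51 → A2.

A2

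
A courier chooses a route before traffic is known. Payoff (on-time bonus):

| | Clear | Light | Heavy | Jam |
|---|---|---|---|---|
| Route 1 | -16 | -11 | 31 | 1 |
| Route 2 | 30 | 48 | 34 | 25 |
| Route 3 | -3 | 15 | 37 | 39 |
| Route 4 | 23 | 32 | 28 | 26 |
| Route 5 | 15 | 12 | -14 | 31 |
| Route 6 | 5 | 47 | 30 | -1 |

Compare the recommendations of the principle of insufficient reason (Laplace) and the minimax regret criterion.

Row averages: Route 1=1.25, Route 2=34.25, Route 3=22, Route 4=27.25, Route 5=11, Route 6=20.25
Highest average = 34.25 → Route 2.
Column bests: Clear=30, Light=48, Heavy=37, Jam=39.
Route 1 regrets: 46, 59, 6, 38 → max 59
Route 2 regrets: 0, 0, 3, 14 → max 14
Route 3 regrets: 33, 33, 0, 0 → max 33
Route 4 regrets: 7, 16, 9, 13 → max 16
Route 5 regrets: 15, 36, 51, 8 → max 51
Route 6 regrets: 25, 1, 7, 40 → max 40
Smallest max regret = 14 → Route 2.

laplace → Route 2; minimax regret → Route 2 (agree)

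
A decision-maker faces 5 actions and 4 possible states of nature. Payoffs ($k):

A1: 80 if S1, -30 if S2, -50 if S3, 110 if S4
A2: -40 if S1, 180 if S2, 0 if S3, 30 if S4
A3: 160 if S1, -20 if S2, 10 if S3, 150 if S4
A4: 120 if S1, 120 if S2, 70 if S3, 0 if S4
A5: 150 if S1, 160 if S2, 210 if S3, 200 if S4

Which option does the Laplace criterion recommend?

A5

Row averages: A1=27.5, A2=42.5, A3=75, A4=77.5, A5=180
Highest average = 180 → A5.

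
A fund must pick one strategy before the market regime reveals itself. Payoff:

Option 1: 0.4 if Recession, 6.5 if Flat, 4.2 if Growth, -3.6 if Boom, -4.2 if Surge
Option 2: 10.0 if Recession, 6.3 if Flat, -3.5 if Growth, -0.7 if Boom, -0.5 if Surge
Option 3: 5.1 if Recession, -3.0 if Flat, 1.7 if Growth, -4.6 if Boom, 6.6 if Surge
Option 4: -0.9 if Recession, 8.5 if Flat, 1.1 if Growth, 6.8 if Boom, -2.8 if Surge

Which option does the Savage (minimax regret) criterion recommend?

Option 2

Column bests: Recession=10.0, Flat=8.5, Growth=4.2, Boom=6.8, Surge=6.6.
Option 1 regrets: 9.6, 2.0, 0.0, 10.4, 10.8 → max 10.8
Option 2 regrets: 0.0, 2.2, 7.7, 7.5, 7.1 → max 7.7
Option 3 regrets: 4.9, 11.5, 2.5, 11.4, 0.0 → max 11.5
Option 4 regrets: 10.9, 0.0, 3.1, 0.0, 9.4 → max 10.9
Smallest max regret = 7.7 → Option 2.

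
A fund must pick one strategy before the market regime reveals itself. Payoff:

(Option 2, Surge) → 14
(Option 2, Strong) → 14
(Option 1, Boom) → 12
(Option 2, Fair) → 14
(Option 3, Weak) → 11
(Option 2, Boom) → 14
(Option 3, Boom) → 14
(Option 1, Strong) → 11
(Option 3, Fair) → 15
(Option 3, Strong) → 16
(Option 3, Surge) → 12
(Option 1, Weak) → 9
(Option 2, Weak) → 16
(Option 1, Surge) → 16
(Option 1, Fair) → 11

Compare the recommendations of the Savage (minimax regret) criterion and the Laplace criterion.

minimax regret → Option 2; laplace → Option 2 (agree)

Column bests: Weak=16, Fair=15, Strong=16, Boom=14, Surge=16.
Option 1 regrets: 7, 4, 5, 2, 0 → max 7
Option 2 regrets: 0, 1, 2, 0, 2 → max 2
Option 3 regrets: 5, 0, 0, 0, 4 → max 5
Smallest max regret = 2 → Option 2.
Row averages: Option 1=11.8, Option 2=14.4, Option 3=13.6
Highest average = 14.4 → Option 2.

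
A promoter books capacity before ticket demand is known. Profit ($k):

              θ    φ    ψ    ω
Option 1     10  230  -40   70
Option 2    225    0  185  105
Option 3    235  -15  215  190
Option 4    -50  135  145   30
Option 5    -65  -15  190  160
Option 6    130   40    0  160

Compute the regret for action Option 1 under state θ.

Best payoff under θ is 235.
Regret = 235 − 10 = 225.

225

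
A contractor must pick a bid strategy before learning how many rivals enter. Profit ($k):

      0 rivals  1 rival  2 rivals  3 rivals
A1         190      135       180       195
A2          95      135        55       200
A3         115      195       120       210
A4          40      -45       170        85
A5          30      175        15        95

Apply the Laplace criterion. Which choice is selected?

Row averages: A1=175, A2=121.25, A3=160, A4=62.5, A5=78.75
Highest average = 175 → A1.

A1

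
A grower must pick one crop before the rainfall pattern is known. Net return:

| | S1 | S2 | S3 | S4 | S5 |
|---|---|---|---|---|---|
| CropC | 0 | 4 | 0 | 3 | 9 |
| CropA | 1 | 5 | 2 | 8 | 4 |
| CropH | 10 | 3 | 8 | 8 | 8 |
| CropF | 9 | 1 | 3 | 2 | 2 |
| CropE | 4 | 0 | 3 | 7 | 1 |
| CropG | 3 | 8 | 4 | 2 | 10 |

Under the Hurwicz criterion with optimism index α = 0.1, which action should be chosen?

CropC: 0.1·9 + 0.9·0 = 0.9
CropA: 0.1·8 + 0.9·1 = 1.7
CropH: 0.1·10 + 0.9·3 = 3.7
CropF: 0.1·9 + 0.9·1 = 1.8
CropE: 0.1·7 + 0.9·0 = 0.7
CropG: 0.1·10 + 0.9·2 = 2.8
Highest Hurwicz score = 3.7 → CropH.

CropH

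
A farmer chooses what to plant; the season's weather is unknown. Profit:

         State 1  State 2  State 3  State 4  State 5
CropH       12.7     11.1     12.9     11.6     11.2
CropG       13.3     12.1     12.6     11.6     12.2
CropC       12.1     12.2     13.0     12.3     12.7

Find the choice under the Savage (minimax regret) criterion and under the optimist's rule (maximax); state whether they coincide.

minimax regret → CropG; maximax → CropG (agree)

Column bests: State 1=13.3, State 2=12.2, State 3=13.0, State 4=12.3, State 5=12.7.
CropH regrets: 0.6, 1.1, 0.1, 0.7, 1.5 → max 1.5
CropG regrets: 0.0, 0.1, 0.4, 0.7, 0.5 → max 0.7
CropC regrets: 1.2, 0.0, 0.0, 0.0, 0.0 → max 1.2
Smallest max regret = 0.7 → CropG.
Row maxima: CropH=12.9, CropG=13.3, CropC=13.0
Best best-case = 13.3 → CropG.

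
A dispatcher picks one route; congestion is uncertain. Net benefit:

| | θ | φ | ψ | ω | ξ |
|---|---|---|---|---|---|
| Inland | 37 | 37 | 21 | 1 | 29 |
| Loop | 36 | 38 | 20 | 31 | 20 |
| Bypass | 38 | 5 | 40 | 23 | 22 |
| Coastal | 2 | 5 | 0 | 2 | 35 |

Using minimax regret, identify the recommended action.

Loop

Column bests: θ=38, φ=38, ψ=40, ω=31, ξ=35.
Inland regrets: 1, 1, 19, 30, 6 → max 30
Loop regrets: 2, 0, 20, 0, 15 → max 20
Bypass regrets: 0, 33, 0, 8, 13 → max 33
Coastal regrets: 36, 33, 40, 29, 0 → max 40
Smallest max regret = 20 → Loop.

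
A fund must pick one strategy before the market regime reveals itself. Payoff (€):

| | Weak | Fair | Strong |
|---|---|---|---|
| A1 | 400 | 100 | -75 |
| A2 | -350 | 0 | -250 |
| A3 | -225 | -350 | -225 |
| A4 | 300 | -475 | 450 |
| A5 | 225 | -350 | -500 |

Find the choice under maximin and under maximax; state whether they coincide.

Row minima: A1=-75, A2=-350, A3=-350, A4=-475, A5=-500
Best worst-case = -75 → A1.
Row maxima: A1=400, A2=0, A3=-225, A4=450, A5=225
Best best-case = 450 → A4.

maximin → A1; maximax → A4 (disagree)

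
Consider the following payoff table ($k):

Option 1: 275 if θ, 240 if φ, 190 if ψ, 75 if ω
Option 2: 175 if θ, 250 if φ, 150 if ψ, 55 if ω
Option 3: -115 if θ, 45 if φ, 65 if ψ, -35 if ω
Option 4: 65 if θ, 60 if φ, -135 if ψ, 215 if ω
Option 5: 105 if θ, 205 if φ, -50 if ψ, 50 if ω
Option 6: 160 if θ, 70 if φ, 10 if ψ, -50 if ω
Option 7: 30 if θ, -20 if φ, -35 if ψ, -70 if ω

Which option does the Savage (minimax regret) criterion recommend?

Column bests: θ=275, φ=250, ψ=190, ω=215.
Option 1 regrets: 0, 10, 0, 140 → max 140
Option 2 regrets: 100, 0, 40, 160 → max 160
Option 3 regrets: 390, 205, 125, 250 → max 390
Option 4 regrets: 210, 190, 325, 0 → max 325
Option 5 regrets: 170, 45, 240, 165 → max 240
Option 6 regrets: 115, 180, 180, 265 → max 265
Option 7 regrets: 245, 270, 225, 285 → max 285
Smallest max regret = 140 → Option 1.

Option 1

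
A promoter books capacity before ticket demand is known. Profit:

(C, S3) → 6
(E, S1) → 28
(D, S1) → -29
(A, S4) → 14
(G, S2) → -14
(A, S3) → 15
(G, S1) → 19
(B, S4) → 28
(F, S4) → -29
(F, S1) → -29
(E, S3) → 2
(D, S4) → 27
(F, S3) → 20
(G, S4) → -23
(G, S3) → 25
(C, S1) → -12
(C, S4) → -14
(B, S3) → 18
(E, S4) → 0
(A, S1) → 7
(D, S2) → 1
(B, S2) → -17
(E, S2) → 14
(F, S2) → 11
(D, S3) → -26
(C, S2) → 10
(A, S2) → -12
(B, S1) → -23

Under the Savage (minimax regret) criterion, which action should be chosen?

Column bests: S1=28, S2=14, S3=25, S4=28.
A regrets: 21, 26, 10, 14 → max 26
B regrets: 51, 31, 7, 0 → max 51
C regrets: 40, 4, 19, 42 → max 42
D regrets: 57, 13, 51, 1 → max 57
E regrets: 0, 0, 23, 28 → max 28
F regrets: 57, 3, 5, 57 → max 57
G regrets: 9, 28, 0, 51 → max 51
Smallest max regret = 26 → A.

A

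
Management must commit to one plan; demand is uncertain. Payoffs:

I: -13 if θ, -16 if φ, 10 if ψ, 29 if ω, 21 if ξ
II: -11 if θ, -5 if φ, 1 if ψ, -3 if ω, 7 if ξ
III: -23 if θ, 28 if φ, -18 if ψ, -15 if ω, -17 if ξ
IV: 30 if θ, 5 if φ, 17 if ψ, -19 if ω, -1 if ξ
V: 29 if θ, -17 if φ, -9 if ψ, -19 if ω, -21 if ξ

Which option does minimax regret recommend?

Column bests: θ=30, φ=28, ψ=17, ω=29, ξ=21.
I regrets: 43, 44, 7, 0, 0 → max 44
II regrets: 41, 33, 16, 32, 14 → max 41
III regrets: 53, 0, 35, 44, 38 → max 53
IV regrets: 0, 23, 0, 48, 22 → max 48
V regrets: 1, 45, 26, 48, 42 → max 48
Smallest max regret = 41 → II.

II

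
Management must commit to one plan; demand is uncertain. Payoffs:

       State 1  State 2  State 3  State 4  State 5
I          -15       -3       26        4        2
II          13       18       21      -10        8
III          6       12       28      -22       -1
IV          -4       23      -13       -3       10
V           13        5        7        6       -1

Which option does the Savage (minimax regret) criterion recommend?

Column bests: State 1=13, State 2=23, State 3=28, State 4=6, State 5=10.
I regrets: 28, 26, 2, 2, 8 → max 28
II regrets: 0, 5, 7, 16, 2 → max 16
III regrets: 7, 11, 0, 28, 11 → max 28
IV regrets: 17, 0, 41, 9, 0 → max 41
V regrets: 0, 18, 21, 0, 11 → max 21
Smallest max regret = 16 → II.

II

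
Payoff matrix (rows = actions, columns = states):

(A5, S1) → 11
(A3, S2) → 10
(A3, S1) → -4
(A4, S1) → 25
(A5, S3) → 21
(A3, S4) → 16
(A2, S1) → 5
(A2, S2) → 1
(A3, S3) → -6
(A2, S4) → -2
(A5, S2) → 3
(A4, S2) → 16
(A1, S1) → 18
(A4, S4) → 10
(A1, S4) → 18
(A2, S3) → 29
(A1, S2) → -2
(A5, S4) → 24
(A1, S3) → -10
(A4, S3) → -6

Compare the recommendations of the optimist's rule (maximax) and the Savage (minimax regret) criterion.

Row maxima: A1=18, A2=29, A3=16, A4=25, A5=24
Best best-case = 29 → A2.
Column bests: S1=25, S2=16, S3=29, S4=24.
A1 regrets: 7, 18, 39, 6 → max 39
A2 regrets: 20, 15, 0, 26 → max 26
A3 regrets: 29, 6, 35, 8 → max 35
A4 regrets: 0, 0, 35, 14 → max 35
A5 regrets: 14, 13, 8, 0 → max 14
Smallest max regret = 14 → A5.

maximax → A2; minimax regret → A5 (disagree)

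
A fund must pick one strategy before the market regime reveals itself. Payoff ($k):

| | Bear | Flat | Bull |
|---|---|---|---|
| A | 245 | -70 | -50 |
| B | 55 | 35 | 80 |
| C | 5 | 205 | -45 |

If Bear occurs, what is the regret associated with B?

190

Best payoff under Bear is 245.
Regret = 245 − 55 = 190.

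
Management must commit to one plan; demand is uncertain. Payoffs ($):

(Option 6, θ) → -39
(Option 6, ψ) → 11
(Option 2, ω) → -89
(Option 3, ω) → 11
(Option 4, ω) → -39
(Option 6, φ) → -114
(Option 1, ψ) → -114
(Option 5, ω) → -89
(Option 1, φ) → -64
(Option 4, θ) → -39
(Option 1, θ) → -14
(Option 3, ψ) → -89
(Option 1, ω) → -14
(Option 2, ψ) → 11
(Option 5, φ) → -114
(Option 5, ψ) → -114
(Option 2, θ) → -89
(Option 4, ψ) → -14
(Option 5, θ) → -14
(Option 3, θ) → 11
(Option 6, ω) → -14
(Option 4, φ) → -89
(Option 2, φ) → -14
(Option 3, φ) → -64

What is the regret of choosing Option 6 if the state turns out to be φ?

Best payoff under φ is -14.
Regret = -14 − (-114) = 100.

100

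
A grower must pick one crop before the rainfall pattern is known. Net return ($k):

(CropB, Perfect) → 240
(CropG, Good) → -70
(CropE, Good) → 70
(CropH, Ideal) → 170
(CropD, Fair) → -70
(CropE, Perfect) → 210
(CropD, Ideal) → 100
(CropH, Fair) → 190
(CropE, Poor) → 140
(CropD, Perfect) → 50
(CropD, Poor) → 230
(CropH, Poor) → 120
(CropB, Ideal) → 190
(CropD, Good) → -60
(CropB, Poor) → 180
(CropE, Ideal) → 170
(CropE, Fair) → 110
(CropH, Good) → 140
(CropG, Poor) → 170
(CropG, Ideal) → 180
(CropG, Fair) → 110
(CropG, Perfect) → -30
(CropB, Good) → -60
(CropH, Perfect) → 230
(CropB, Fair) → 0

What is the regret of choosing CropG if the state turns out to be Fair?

Best payoff under Fair is 190.
Regret = 190 − 110 = 80.

80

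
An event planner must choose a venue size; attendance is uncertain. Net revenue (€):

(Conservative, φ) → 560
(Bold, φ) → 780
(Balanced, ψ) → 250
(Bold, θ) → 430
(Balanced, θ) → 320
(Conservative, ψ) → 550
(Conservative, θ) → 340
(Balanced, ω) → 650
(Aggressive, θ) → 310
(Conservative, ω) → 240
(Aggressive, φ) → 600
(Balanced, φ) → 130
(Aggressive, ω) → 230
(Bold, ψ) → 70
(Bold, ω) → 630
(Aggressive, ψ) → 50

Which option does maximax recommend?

Bold

Row maxima: Conservative=560, Balanced=650, Aggressive=600, Bold=780
Best best-case = 780 → Bold.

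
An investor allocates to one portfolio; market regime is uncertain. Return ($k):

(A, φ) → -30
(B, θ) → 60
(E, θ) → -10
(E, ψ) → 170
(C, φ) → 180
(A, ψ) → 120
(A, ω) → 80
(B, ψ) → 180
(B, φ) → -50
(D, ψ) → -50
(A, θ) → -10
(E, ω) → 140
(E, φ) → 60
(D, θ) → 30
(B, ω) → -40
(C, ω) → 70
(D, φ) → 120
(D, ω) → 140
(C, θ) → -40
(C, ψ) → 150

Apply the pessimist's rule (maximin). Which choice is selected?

Row minima: A=-30, B=-50, C=-40, D=-50, E=-10
Best worst-case = -10 → E.

E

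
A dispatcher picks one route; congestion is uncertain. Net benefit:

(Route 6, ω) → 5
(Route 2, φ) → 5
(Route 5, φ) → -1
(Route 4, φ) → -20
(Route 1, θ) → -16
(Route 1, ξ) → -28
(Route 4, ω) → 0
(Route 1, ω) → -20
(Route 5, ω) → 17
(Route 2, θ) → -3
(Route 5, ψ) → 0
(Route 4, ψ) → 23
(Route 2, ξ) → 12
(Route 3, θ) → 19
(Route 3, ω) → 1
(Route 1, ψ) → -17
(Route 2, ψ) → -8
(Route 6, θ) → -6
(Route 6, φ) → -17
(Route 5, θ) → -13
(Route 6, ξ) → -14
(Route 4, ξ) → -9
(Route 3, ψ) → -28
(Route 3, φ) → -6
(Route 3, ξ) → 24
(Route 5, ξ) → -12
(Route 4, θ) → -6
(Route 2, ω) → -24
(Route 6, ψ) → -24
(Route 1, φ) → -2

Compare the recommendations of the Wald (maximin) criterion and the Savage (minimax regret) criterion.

Row minima: Route 1=-28, Route 2=-24, Route 3=-28, Route 4=-20, Route 5=-13, Route 6=-24
Best worst-case = -13 → Route 5.
Column bests: θ=19, φ=5, ψ=23, ω=17, ξ=24.
Route 1 regrets: 35, 7, 40, 37, 52 → max 52
Route 2 regrets: 22, 0, 31, 41, 12 → max 41
Route 3 regrets: 0, 11, 51, 16, 0 → max 51
Route 4 regrets: 25, 25, 0, 17, 33 → max 33
Route 5 regrets: 32, 6, 23, 0, 36 → max 36
Route 6 regrets: 25, 22, 47, 12, 38 → max 47
Smallest max regret = 33 → Route 4.

maximin → Route 5; minimax regret → Route 4 (disagree)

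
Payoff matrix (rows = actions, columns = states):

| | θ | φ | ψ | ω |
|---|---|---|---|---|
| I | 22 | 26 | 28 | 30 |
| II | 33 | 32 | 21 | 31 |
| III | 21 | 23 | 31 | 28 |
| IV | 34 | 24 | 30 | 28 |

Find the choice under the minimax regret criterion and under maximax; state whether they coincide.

Column bests: θ=34, φ=32, ψ=31, ω=31.
I regrets: 12, 6, 3, 1 → max 12
II regrets: 1, 0, 10, 0 → max 10
III regrets: 13, 9, 0, 3 → max 13
IV regrets: 0, 8, 1, 3 → max 8
Smallest max regret = 8 → IV.
Row maxima: I=30, II=33, III=31, IV=34
Best best-case = 34 → IV.

minimax regret → IV; maximax → IV (agree)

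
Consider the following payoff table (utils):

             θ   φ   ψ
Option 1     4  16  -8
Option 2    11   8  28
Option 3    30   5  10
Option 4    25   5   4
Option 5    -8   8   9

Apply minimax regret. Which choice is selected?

Column bests: θ=30, φ=16, ψ=28.
Option 1 regrets: 26, 0, 36 → max 36
Option 2 regrets: 19, 8, 0 → max 19
Option 3 regrets: 0, 11, 18 → max 18
Option 4 regrets: 5, 11, 24 → max 24
Option 5 regrets: 38, 8, 19 → max 38
Smallest max regret = 18 → Option 3.

Option 3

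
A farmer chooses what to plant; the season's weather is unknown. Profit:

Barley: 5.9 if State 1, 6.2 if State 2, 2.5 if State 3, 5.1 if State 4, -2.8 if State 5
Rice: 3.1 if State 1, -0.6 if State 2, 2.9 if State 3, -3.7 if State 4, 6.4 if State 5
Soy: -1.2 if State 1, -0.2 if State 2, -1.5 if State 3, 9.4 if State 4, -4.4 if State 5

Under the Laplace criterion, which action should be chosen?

Row averages: Barley=3.38, Rice=1.62, Soy=0.42
Highest average = 3.38 → Barley.

Barley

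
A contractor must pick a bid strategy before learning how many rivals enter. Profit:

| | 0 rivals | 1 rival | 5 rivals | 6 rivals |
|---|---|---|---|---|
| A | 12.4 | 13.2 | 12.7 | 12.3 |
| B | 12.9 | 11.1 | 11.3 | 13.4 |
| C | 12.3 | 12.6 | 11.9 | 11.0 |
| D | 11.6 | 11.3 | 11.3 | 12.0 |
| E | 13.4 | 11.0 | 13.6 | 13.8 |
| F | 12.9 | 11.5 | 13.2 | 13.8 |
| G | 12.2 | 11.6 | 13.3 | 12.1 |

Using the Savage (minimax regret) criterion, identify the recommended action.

A

Column bests: 0 rivals=13.4, 1 rival=13.2, 5 rivals=13.6, 6 rivals=13.8.
A regrets: 1.0, 0.0, 0.9, 1.5 → max 1.5
B regrets: 0.5, 2.1, 2.3, 0.4 → max 2.3
C regrets: 1.1, 0.6, 1.7, 2.8 → max 2.8
D regrets: 1.8, 1.9, 2.3, 1.8 → max 2.3
E regrets: 0.0, 2.2, 0.0, 0.0 → max 2.2
F regrets: 0.5, 1.7, 0.4, 0.0 → max 1.7
G regrets: 1.2, 1.6, 0.3, 1.7 → max 1.7
Smallest max regret = 1.5 → A.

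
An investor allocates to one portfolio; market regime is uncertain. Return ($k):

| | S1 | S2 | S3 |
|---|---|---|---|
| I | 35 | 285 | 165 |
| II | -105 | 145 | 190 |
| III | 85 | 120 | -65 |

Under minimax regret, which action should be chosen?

Column bests: S1=85, S2=285, S3=190.
I regrets: 50, 0, 25 → max 50
II regrets: 190, 140, 0 → max 190
III regrets: 0, 165, 255 → max 255
Smallest max regret = 50 → I.

I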